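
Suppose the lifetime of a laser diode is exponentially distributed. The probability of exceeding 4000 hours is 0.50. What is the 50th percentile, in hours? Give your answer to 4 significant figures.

4000

e^(−λ·4000) = 0.50 ⇒ λ = −ln(0.50)/4000 = 0.000173287.
50th percentile: 1 − e^(−λt) = 0.5, t = −ln(0.5)/λ = 4000 hours.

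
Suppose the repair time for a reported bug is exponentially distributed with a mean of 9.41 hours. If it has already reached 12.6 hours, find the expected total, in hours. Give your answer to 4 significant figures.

22.01

The rate is λ = 1/9.41 = 0.10627 per hour.
By memorylessness, E[X | X > 12.6] = 12.6 + 1/λ = 12.6 + 9.41 = 22.01 hours.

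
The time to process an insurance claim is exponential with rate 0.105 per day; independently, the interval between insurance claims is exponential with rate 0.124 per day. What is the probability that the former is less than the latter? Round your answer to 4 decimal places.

0.4585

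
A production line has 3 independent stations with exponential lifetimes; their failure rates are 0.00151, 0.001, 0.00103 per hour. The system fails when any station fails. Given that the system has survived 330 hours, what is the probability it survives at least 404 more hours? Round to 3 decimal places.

0.239

Time to first failure ~ Exp(Σλ) with Σλ = 0.00354.
By memorylessness, P(T > 330+404 | T > 330) = P(T > 404) = e^(−0.00354·404) ≈ 0.239.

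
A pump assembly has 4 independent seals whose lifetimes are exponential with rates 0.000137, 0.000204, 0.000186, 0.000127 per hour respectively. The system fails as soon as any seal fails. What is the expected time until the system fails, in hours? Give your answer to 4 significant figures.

1529

The time to first failure is exponential with rate Σλ = 0.000137 + 0.000204 + 0.000186 + 0.000127 = 0.000654.
E[min] = 1/Σλ = 1/0.000654 = 1529.05 hours.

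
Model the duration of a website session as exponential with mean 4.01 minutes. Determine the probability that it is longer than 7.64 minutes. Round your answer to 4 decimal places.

0.1488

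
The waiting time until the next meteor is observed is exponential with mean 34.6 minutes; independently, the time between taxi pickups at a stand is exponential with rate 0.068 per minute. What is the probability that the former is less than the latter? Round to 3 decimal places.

0.298

λ_1 = 1/34.6 = 0.0289017, λ_2 = 0.068.
For independent exponentials, P(the former < the latter) = λ_1/(λ_1+λ_2) = 0.0289017/0.0969017 ≈ 0.298.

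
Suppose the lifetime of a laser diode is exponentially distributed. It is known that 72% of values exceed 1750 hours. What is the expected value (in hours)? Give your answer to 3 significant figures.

5330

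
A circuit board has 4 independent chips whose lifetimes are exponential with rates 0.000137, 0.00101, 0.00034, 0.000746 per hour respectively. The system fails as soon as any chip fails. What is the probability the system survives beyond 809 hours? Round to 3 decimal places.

The time to first failure is exponential with rate Σλ = 0.000137 + 0.00101 + 0.00034 + 0.000746 = 0.002233.
P(min > 809) = e^(−0.002233·809) = e^(−1.8065) ≈ 0.164.

0.164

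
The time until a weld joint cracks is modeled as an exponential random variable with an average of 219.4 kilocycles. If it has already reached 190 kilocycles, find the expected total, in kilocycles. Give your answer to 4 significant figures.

The rate is λ = 1/219.4 = 0.00455789 per kilocycle.
By memorylessness, E[X | X > 190] = 190 + 1/λ = 190 + 219.4 = 409.4 kilocycles.

409.4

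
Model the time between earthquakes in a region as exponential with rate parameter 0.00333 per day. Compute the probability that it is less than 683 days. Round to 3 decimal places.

0.897

P(X ≤ 683) = 1 − e^(−λ·683) = 1 − e^(−2.2744) ≈ 0.897.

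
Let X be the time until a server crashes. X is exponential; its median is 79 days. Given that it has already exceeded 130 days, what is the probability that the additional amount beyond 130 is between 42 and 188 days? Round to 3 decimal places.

0.500

For an exponential, median = ln(2)/λ, so λ = ln 2 / 79 = 0.00877401 per day.
Memoryless: the residual past 130 is again Exp(λ).
P(42 < residual < 188) = e^(−λ·42) − e^(−λ·188) = 0.69177 − 0.19214 ≈ 0.500.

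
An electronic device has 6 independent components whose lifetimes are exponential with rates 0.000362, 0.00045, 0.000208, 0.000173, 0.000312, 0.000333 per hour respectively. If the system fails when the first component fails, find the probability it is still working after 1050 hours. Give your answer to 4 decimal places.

The time to first failure is exponential with rate Σλ = 0.000362 + 0.00045 + 0.000208 + 0.000173 + 0.000312 + 0.000333 = 0.001838.
P(min > 1050) = e^(−0.001838·1050) = e^(−1.9299) ≈ 0.1452.

0.1452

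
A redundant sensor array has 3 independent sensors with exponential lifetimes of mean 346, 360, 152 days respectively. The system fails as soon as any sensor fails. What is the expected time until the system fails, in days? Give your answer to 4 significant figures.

81.65

The first failure time is exponential with rate Σλ_i = 1/346 + 1/360 + 1/152 = 0.0122469 per day.
E[min] = 1/Σλ = 1/0.0122469 = 81.6533 days.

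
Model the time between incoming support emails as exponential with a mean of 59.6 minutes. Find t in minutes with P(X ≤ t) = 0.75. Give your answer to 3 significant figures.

The rate is λ = 1/59.6 = 0.0167785 per minute.
Set 1 − e^(−λt) = 0.75, so t = −ln(0.25)/λ = 1.3863/0.0167785 ≈ 82.6231 minutes.

82.6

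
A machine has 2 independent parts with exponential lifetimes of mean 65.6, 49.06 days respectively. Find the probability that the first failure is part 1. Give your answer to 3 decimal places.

Rates: λ_i = 1/mean_i → 0.0152439, 0.0203832; Σλ = 0.0356271.
P(part 1 first) = λ_1/Σλ = 0.0152439/0.0356271 ≈ 0.428.

0.428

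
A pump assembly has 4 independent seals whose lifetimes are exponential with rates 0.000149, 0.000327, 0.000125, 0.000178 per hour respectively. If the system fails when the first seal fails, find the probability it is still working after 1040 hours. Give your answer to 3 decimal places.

0.445

The time to first failure is exponential with rate Σλ = 0.000149 + 0.000327 + 0.000125 + 0.000178 = 0.000779.
P(min > 1040) = e^(−0.000779·1040) = e^(−0.81016) ≈ 0.445.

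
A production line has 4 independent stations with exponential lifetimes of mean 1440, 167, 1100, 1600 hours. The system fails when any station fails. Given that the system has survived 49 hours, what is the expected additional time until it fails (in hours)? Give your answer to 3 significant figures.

First-failure rate Σλ = 1/1440 + 1/167 + 1/1100 + 1/1600 = 0.00821656.
By memorylessness the expected residual is 1/Σλ = 121.705 hours, regardless of the 49 already elapsed.

122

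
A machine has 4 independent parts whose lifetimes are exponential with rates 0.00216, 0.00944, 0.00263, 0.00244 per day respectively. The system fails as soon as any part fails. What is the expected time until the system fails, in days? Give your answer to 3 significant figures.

The time to first failure is exponential with rate Σλ = 0.00216 + 0.00944 + 0.00263 + 0.00244 = 0.01667.
E[min] = 1/Σλ = 1/0.01667 = 59.988 days.

60.0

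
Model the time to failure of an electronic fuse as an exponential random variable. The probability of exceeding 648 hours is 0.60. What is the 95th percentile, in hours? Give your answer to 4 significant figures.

e^(−λ·648) = 0.60 ⇒ λ = −ln(0.60)/648 = 0.000788311.
95th percentile: 1 − e^(−λt) = 0.95, t = −ln(0.05)/λ = 3800.19 hours.

3800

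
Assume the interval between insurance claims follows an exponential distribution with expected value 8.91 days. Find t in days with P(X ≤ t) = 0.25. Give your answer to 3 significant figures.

The rate is λ = 1/8.91 = 0.112233 per day.
Set 1 − e^(−λt) = 0.25, so t = −ln(0.75)/λ = 0.28768/0.112233 ≈ 2.56325 days.

2.56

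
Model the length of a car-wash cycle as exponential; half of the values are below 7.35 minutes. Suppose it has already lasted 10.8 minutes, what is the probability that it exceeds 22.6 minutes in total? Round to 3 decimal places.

For an exponential, median = ln(2)/λ, so λ = ln 2 / 7.35 = 0.0943057 per minute.
P(X > s+t | X > s) = e^(−λ(s+t))/e^(−λs) = e^(−λt), independent of s = 10.8.
P(X > 11.8) = e^(−1.1128) ≈ 0.329.

0.329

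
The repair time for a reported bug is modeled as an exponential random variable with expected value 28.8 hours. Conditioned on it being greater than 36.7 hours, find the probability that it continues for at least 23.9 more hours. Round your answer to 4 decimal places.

0.4361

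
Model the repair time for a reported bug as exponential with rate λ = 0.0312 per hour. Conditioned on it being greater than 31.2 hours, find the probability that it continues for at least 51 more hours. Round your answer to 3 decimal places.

0.204

By the memoryless property, P(X > 31.2+51 | X > 31.2) = P(X > 51).
P(X > 51) = e^(−1.5912) ≈ 0.204.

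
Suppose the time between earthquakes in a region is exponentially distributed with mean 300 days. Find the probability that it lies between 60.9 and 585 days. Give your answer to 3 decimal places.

0.674

The rate is λ = 1/300 = 0.00333333 per day.
P(60.9 < X < 585) = e^(−λ·60.9) − e^(−λ·585) = 0.81628 − 0.14227 ≈ 0.674.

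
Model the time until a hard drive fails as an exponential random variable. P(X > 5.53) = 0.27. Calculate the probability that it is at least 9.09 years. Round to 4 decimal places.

0.1162

e^(−λ·5.53) = 0.27 ⇒ λ = −ln(0.27)/5.53 = 0.236769.
P(X > 9.09) = e^(−0.236769·9.09) = e^(−2.1522) ≈ 0.1162.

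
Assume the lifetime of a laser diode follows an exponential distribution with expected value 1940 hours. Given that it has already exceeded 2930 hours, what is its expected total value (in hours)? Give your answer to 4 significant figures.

The rate is λ = 1/1940 = 0.000515464 per hour.
By memorylessness, E[X | X > 2930] = 2930 + 1/λ = 2930 + 1940 = 4870 hours.

4870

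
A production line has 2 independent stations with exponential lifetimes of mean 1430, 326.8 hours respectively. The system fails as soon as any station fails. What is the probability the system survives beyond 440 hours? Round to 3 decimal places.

0.191

The first failure time is exponential with rate Σλ_i = 1/1430 + 1/326.8 = 0.00375928 per hour.
P(min > 440) = e^(−0.00375928·440) = e^(−1.6541) ≈ 0.191.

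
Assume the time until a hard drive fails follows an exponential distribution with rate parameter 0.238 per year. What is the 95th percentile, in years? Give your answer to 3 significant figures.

Set 1 − e^(−λt) = 0.95, so t = −ln(0.05)/λ = 2.9957/0.238 ≈ 12.5871 years.

12.6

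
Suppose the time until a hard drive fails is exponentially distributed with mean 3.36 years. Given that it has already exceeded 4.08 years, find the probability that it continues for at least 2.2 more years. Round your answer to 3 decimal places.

The rate is λ = 1/3.36 = 0.297619 per year.
The exponential is memoryless, so the remaining time is again Exp(λ): the condition X > 4.08 is irrelevant.
P(X > 2.2) = e^(−0.65476) ≈ 0.520.

0.520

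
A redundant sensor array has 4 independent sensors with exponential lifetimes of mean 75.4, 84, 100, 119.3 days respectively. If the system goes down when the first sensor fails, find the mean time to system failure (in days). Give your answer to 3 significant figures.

23.0

The first failure time is exponential with rate Σλ_i = 1/75.4 + 1/84 + 1/100 + 1/119.3 = 0.0435496 per day.
E[min] = 1/Σλ = 1/0.0435496 = 22.9623 days.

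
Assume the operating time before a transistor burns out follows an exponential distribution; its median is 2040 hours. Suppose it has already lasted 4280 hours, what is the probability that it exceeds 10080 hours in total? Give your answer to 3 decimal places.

0.139

For an exponential, median = ln(2)/λ, so λ = ln 2 / 2040 = 0.000339778 per hour.
By the memoryless property, P(X > 4280+5800 | X > 4280) = P(X > 5800).
P(X > 5800) = e^(−1.9707) ≈ 0.139.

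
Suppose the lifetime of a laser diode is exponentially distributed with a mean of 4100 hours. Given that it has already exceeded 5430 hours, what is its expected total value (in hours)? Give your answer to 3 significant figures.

9530

The rate is λ = 1/4100 = 0.000243902 per hour.
By memorylessness, E[X | X > 5430] = 5430 + 1/λ = 5430 + 4100 = 9530 hours.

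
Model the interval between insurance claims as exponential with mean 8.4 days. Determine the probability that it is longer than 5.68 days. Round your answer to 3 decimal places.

0.509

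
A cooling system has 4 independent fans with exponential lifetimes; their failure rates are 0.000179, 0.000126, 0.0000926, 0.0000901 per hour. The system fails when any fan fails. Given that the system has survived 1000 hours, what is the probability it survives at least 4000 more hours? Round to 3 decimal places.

0.142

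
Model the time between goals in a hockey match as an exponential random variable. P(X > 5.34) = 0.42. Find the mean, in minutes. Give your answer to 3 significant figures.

6.16

e^(−λ·5.34) = 0.42 ⇒ λ = −ln(0.42)/5.34 = 0.162453.
Mean = 1/λ = 6.15562 minutes.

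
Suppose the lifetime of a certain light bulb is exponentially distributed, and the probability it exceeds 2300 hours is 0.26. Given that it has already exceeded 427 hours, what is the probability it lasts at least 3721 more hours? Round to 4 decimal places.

From e^(−λ·2300) = 0.26, λ = −ln(0.26)/2300 = 0.000585684.
Memoryless: P(X > 427+3721 | X > 427) = P(X > 3721) = e^(−0.000585684·3721) ≈ 0.1131.

0.1131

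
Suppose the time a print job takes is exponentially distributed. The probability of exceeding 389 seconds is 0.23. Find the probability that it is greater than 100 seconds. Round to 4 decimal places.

0.6854

e^(−λ·389) = 0.23 ⇒ λ = −ln(0.23)/389 = 0.00377809.
P(X > 100) = e^(−0.00377809·100) = e^(−0.37781) ≈ 0.6854.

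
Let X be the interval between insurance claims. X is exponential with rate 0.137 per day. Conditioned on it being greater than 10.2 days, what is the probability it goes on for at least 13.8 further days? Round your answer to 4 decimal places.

P(X > s+t | X > s) = e^(−λ(s+t))/e^(−λs) = e^(−λt), independent of s = 10.2.
P(X > 13.8) = e^(−1.8906) ≈ 0.1510.

0.1510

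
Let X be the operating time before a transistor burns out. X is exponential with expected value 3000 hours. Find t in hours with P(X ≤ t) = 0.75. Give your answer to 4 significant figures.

The rate is λ = 1/3000 = 0.000333333 per hour.
Set 1 − e^(−λt) = 0.75, so t = −ln(0.25)/λ = 1.3863/0.000333333 ≈ 4158.88 hours.

4159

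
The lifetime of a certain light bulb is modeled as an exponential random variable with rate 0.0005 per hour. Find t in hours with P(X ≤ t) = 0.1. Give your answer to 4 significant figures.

210.7

Set 1 − e^(−λt) = 0.1, so t = −ln(0.9)/λ = 0.10536/0.0005 ≈ 210.721 hours.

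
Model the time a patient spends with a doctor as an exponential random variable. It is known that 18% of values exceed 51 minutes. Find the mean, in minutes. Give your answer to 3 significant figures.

29.7

e^(−λ·51) = 0.18 ⇒ λ = −ln(0.18)/51 = 0.0336235.
Mean = 1/λ = 29.7411 minutes.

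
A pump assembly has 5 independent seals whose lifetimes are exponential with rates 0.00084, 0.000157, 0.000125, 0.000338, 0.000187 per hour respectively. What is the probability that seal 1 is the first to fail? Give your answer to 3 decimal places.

The time to first failure is exponential with rate Σλ = 0.00084 + 0.000157 + 0.000125 + 0.000338 + 0.000187 = 0.001647.
P(seal 1 first) = λ_1/Σλ = 0.00084/0.001647 ≈ 0.510.

0.510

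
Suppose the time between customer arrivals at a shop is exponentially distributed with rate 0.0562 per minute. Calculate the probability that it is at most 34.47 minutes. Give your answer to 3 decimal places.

P(X ≤ 34.47) = 1 − e^(−λ·34.47) = 1 − e^(−1.9372) ≈ 0.856.

0.856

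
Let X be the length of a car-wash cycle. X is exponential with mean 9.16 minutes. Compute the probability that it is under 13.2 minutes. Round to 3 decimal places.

The rate is λ = 1/9.16 = 0.10917 per minute.
P(X ≤ 13.2) = 1 − e^(−λ·13.2) = 1 − e^(−1.441) ≈ 0.763.

0.763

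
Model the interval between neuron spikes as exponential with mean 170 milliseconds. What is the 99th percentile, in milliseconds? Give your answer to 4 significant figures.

782.9

The rate is λ = 1/170 = 0.00588235 per millisecond.
Set 1 − e^(−λt) = 0.99, so t = −ln(0.01)/λ = 4.6052/0.00588235 ≈ 782.879 milliseconds.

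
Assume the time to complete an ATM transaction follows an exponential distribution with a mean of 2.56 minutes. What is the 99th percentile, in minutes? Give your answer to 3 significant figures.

The rate is λ = 1/2.56 = 0.390625 per minute.
Set 1 − e^(−λt) = 0.99, so t = −ln(0.01)/λ = 4.6052/0.390625 ≈ 11.7892 minutes.

11.8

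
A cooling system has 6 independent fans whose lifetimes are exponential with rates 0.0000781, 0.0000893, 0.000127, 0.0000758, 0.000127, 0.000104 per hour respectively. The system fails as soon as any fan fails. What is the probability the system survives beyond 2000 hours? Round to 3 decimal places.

The time to first failure is exponential with rate Σλ = 0.0000781 + 0.0000893 + 0.000127 + 0.0000758 + 0.000127 + 0.000104 = 0.0006012.
P(min > 2000) = e^(−0.0006012·2000) = e^(−1.2024) ≈ 0.300.

0.300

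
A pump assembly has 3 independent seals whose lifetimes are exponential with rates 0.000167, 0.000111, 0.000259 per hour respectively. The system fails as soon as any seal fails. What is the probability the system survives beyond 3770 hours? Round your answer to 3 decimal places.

The time to first failure is exponential with rate Σλ = 0.000167 + 0.000111 + 0.000259 = 0.000537.
P(min > 3770) = e^(−0.000537·3770) = e^(−2.0245) ≈ 0.132.

0.132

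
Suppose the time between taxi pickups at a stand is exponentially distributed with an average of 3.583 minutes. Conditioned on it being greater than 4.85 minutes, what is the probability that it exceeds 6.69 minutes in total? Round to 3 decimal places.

0.598

The rate is λ = 1/3.583 = 0.279096 per minute.
P(X > s+t | X > s) = e^(−λ(s+t))/e^(−λs) = e^(−λt), independent of s = 4.85.
P(X > 1.84) = e^(−0.51354) ≈ 0.598.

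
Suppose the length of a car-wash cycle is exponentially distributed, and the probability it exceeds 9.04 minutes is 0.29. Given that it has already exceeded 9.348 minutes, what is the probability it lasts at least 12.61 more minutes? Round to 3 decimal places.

From e^(−λ·9.04) = 0.29, λ = −ln(0.29)/9.04 = 0.136933.
Memoryless: P(X > 9.348+12.61 | X > 9.348) = P(X > 12.61) = e^(−0.136933·12.61) ≈ 0.178.

0.178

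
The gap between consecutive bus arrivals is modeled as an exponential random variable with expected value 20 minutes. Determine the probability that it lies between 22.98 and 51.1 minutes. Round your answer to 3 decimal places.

0.239

The rate is λ = 1/20 = 0.05 per minute.
P(22.98 < X < 51.1) = e^(−λ·22.98) − e^(−λ·51.1) = 0.31695 − 0.07769 ≈ 0.239.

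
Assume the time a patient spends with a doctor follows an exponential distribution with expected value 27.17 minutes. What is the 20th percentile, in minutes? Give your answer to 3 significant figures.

6.06

The rate is λ = 1/27.17 = 0.0368053 per minute.
Set 1 − e^(−λt) = 0.2, so t = −ln(0.8)/λ = 0.22314/0.0368053 ≈ 6.06281 minutes.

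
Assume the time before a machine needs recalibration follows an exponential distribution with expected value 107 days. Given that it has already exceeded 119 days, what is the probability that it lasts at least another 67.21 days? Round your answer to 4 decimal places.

The rate is λ = 1/107 = 0.00934579 per day.
The exponential is memoryless, so the remaining time is again Exp(λ): the condition X > 119 is irrelevant.
P(X > 67.21) = e^(−0.62813) ≈ 0.5336.

0.5336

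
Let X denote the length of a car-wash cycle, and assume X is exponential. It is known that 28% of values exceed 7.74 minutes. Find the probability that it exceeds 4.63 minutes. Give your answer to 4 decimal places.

0.4670

e^(−λ·7.74) = 0.28 ⇒ λ = −ln(0.28)/7.74 = 0.164466.
P(X > 4.63) = e^(−0.164466·4.63) = e^(−0.76148) ≈ 0.4670.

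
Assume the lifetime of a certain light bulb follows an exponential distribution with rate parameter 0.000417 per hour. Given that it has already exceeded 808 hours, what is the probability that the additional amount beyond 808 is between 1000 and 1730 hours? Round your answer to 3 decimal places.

Memoryless: the residual past 808 is again Exp(λ).
P(1000 < residual < 1730) = e^(−λ·1000) − e^(−λ·1730) = 0.65902 − 0.48607 ≈ 0.173.

0.173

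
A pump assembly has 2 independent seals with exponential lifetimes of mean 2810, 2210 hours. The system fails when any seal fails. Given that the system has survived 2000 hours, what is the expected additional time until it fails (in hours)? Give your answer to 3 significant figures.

First-failure rate Σλ = 1/2810 + 1/2210 = 0.000808361.
By memorylessness the expected residual is 1/Σλ = 1237.07 hours, regardless of the 2000 already elapsed.

1240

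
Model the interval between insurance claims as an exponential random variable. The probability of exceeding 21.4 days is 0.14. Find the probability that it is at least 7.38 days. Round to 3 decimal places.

0.508

e^(−λ·21.4) = 0.14 ⇒ λ = −ln(0.14)/21.4 = 0.0918744.
P(X > 7.38) = e^(−0.0918744·7.38) = e^(−0.67803) ≈ 0.508.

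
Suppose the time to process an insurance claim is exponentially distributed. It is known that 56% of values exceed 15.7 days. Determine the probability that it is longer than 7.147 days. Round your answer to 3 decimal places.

0.768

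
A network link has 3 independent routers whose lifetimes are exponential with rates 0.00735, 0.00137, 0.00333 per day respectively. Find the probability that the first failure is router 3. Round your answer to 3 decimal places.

0.276

The time to first failure is exponential with rate Σλ = 0.00735 + 0.00137 + 0.00333 = 0.01205.
P(router 3 first) = λ_3/Σλ = 0.00333/0.01205 ≈ 0.276.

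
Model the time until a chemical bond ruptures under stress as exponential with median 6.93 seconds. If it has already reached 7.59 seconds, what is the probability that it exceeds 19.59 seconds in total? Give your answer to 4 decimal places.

0.3011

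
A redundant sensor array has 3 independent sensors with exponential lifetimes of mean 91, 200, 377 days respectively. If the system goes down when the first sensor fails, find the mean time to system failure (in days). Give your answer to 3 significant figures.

The first failure time is exponential with rate Σλ_i = 1/91 + 1/200 + 1/377 = 0.0186415 per day.
E[min] = 1/Σλ = 1/0.0186415 = 53.6437 days.

53.6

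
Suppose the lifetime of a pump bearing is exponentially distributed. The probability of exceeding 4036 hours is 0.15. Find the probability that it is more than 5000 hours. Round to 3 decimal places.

e^(−λ·4036) = 0.15 ⇒ λ = −ln(0.15)/4036 = 0.00047005.
P(X > 5000) = e^(−0.00047005·5000) = e^(−2.3502) ≈ 0.095.

0.095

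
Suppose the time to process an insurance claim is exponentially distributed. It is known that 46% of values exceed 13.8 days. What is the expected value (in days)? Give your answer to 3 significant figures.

17.8

e^(−λ·13.8) = 0.46 ⇒ λ = −ln(0.46)/13.8 = 0.0562702.
Mean = 1/λ = 17.7714 days.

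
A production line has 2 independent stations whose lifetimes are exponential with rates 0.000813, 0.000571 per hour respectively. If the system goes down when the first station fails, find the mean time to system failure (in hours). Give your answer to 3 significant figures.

723

The time to first failure is exponential with rate Σλ = 0.000813 + 0.000571 = 0.001384.
E[min] = 1/Σλ = 1/0.001384 = 722.543 hours.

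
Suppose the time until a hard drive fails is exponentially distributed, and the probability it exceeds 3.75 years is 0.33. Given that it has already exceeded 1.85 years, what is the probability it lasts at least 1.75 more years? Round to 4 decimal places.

0.5961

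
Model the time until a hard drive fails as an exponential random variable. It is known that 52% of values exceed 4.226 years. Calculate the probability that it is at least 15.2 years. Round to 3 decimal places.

0.095

e^(−λ·4.226) = 0.52 ⇒ λ = −ln(0.52)/4.226 = 0.154739.
P(X > 15.2) = e^(−0.154739·15.2) = e^(−2.352) ≈ 0.095.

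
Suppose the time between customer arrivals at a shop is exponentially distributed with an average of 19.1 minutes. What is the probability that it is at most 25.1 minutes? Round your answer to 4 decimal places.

0.7313

The rate is λ = 1/19.1 = 0.052356 per minute.
P(X ≤ 25.1) = 1 − e^(−λ·25.1) = 1 − e^(−1.3141) ≈ 0.7313.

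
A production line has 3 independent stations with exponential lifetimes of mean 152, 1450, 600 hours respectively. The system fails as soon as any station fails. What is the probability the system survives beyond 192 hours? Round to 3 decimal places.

The first failure time is exponential with rate Σλ_i = 1/152 + 1/1450 + 1/600 = 0.00893527 per hour.
P(min > 192) = e^(−0.00893527·192) = e^(−1.7156) ≈ 0.180.

0.180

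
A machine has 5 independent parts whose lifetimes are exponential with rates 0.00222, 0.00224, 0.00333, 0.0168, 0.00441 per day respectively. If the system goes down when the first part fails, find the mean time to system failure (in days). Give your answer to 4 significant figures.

34.48

The time to first failure is exponential with rate Σλ = 0.00222 + 0.00224 + 0.00333 + 0.0168 + 0.00441 = 0.029.
E[min] = 1/Σλ = 1/0.029 = 34.4828 days.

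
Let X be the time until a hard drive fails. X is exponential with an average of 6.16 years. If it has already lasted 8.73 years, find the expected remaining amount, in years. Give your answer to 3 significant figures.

6.16

The rate is λ = 1/6.16 = 0.162338 per year.
By memorylessness, the remaining amount past any threshold is again Exp(λ) with mean 1/λ = 6.16 years.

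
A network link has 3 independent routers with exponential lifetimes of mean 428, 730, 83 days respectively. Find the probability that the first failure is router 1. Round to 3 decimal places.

0.148

Rates: λ_i = 1/mean_i → 0.00233645, 0.00136986, 0.0120482; Σλ = 0.0157545.
P(router 1 first) = λ_1/Σλ = 0.00233645/0.0157545 ≈ 0.148.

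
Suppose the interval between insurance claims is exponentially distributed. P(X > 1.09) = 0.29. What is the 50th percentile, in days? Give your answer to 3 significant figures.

e^(−λ·1.09) = 0.29 ⇒ λ = −ln(0.29)/1.09 = 1.13566.
50th percentile: 1 − e^(−λt) = 0.5, t = −ln(0.5)/λ = 0.610345 days.

0.610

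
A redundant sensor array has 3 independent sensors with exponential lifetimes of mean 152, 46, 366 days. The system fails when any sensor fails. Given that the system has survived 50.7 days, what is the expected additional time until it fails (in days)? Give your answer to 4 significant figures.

First-failure rate Σλ = 1/152 + 1/46 + 1/366 = 0.0310503.
By memorylessness the expected residual is 1/Σλ = 32.2058 days, regardless of the 50.7 already elapsed.

32.21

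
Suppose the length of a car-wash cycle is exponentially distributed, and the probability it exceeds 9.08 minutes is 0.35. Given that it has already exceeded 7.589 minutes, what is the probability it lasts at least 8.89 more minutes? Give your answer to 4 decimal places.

From e^(−λ·9.08) = 0.35, λ = −ln(0.35)/9.08 = 0.115619.
Memoryless: P(X > 7.589+8.89 | X > 7.589) = P(X > 8.89) = e^(−0.115619·8.89) ≈ 0.3578.

0.3578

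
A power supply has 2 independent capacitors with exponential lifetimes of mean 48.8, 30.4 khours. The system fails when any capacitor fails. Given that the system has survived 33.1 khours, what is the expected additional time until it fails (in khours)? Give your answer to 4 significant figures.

18.73

First-failure rate Σλ = 1/48.8 + 1/30.4 = 0.0533865.
By memorylessness the expected residual is 1/Σλ = 18.7313 khours, regardless of the 33.1 already elapsed.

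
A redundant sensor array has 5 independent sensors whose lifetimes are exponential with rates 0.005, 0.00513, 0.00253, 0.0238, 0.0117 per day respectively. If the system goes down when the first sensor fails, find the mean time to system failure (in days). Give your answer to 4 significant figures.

20.76

The time to first failure is exponential with rate Σλ = 0.005 + 0.00513 + 0.00253 + 0.0238 + 0.0117 = 0.04816.
E[min] = 1/Σλ = 1/0.04816 = 20.7641 days.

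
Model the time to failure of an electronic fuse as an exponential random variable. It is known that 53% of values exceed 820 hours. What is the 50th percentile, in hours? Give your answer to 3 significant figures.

895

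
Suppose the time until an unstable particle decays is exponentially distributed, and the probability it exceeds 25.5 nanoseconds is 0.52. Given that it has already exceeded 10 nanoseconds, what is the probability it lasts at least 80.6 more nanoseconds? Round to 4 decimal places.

From e^(−λ·25.5) = 0.52, λ = −ln(0.52)/25.5 = 0.0256442.
Memoryless: P(X > 10+80.6 | X > 10) = P(X > 80.6) = e^(−0.0256442·80.6) ≈ 0.1266.

0.1266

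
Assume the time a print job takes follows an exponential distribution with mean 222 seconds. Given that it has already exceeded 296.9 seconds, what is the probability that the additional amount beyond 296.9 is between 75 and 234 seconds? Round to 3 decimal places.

0.365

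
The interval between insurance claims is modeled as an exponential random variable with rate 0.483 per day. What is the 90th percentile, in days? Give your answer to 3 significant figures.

4.77

Set 1 − e^(−λt) = 0.9, so t = −ln(0.1)/λ = 2.3026/0.483 ≈ 4.76726 days.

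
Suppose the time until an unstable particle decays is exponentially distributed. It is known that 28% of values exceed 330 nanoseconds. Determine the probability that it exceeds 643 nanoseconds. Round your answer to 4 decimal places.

0.0837

e^(−λ·330) = 0.28 ⇒ λ = −ln(0.28)/330 = 0.00385747.
P(X > 643) = e^(−0.00385747·643) = e^(−2.4804) ≈ 0.0837.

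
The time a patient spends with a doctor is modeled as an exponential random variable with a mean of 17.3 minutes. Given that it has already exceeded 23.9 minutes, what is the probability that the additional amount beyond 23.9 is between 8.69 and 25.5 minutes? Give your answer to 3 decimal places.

0.376

The rate is λ = 1/17.3 = 0.0578035 per minute.
Memoryless: the residual past 23.9 is again Exp(λ).
P(8.69 < residual < 25.5) = e^(−λ·8.69) − e^(−λ·25.5) = 0.60513 − 0.22901 ≈ 0.376.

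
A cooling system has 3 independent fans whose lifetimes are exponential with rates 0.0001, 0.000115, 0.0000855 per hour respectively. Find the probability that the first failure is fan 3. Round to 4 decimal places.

0.2845

The time to first failure is exponential with rate Σλ = 0.0001 + 0.000115 + 0.0000855 = 0.0003005.
P(fan 3 first) = λ_3/Σλ = 0.0000855/0.0003005 ≈ 0.2845.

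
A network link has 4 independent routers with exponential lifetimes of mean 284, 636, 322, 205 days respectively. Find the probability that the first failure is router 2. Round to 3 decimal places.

Rates: λ_i = 1/mean_i → 0.00352113, 0.00157233, 0.00310559, 0.00487805; Σλ = 0.0130771.
P(router 2 first) = λ_2/Σλ = 0.00157233/0.0130771 ≈ 0.120.

0.120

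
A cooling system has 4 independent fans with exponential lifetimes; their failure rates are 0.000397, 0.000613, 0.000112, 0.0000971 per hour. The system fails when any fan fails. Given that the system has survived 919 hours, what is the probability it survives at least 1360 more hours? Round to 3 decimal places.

Time to first failure ~ Exp(Σλ) with Σλ = 0.0012191.
By memorylessness, P(T > 919+1360 | T > 919) = P(T > 1360) = e^(−0.0012191·1360) ≈ 0.191.

0.191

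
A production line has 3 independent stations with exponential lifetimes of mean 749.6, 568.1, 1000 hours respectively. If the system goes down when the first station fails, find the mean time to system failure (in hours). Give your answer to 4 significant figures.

244.2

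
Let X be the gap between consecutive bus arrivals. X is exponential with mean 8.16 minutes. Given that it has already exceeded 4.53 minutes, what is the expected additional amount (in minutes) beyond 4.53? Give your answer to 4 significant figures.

8.160

The rate is λ = 1/8.16 = 0.122549 per minute.
By memorylessness, the remaining amount past any threshold is again Exp(λ) with mean 1/λ = 8.16 minutes.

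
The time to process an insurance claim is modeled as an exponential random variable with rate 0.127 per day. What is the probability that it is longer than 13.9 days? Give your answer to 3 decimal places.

0.171

P(X > 13.9) = e^(−λ·13.9) = e^(−1.7653) ≈ 0.171.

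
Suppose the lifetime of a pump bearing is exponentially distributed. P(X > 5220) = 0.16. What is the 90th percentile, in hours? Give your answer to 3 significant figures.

6560

e^(−λ·5220) = 0.16 ⇒ λ = −ln(0.16)/5220 = 0.000351069.
90th percentile: 1 − e^(−λt) = 0.9, t = −ln(0.1)/λ = 6558.78 hours.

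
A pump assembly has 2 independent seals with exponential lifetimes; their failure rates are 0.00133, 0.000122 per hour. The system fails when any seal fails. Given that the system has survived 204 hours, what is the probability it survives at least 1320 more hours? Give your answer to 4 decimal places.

Time to first failure ~ Exp(Σλ) with Σλ = 0.001452.
By memorylessness, P(T > 204+1320 | T > 204) = P(T > 1320) = e^(−0.001452·1320) ≈ 0.1471.

0.1471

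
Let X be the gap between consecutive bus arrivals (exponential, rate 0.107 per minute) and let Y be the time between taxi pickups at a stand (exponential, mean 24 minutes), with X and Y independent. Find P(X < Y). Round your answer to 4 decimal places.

0.7197

λ_1 = 0.107, λ_2 = 1/24 = 0.0416667.
For independent exponentials, P(X < Y) = λ_1/(λ_1+λ_2) = 0.107/0.148667 ≈ 0.7197.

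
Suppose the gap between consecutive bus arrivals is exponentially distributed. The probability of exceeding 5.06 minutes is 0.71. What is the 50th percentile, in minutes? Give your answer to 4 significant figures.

10.24

e^(−λ·5.06) = 0.71 ⇒ λ = −ln(0.71)/5.06 = 0.0676858.
50th percentile: 1 − e^(−λt) = 0.5, t = −ln(0.5)/λ = 10.2407 minutes.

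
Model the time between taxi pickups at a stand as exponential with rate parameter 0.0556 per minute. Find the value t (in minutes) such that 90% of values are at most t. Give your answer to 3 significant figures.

41.4

Set 1 − e^(−λt) = 0.9, so t = −ln(0.1)/λ = 2.3026/0.0556 ≈ 41.4134 minutes.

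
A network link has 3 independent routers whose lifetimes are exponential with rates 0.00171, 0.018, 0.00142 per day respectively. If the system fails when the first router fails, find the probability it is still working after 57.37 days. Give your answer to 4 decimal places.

0.2975

The time to first failure is exponential with rate Σλ = 0.00171 + 0.018 + 0.00142 = 0.02113.
P(min > 57.37) = e^(−0.02113·57.37) = e^(−1.2122) ≈ 0.2975.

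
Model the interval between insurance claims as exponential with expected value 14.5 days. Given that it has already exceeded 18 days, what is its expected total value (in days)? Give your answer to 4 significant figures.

The rate is λ = 1/14.5 = 0.0689655 per day.
By memorylessness, E[X | X > 18] = 18 + 1/λ = 18 + 14.5 = 32.5 days.

32.50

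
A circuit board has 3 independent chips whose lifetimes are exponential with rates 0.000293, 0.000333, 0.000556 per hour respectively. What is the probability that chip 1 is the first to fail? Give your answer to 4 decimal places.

The time to first failure is exponential with rate Σλ = 0.000293 + 0.000333 + 0.000556 = 0.001182.
P(chip 1 first) = λ_1/Σλ = 0.000293/0.001182 ≈ 0.2479.

0.2479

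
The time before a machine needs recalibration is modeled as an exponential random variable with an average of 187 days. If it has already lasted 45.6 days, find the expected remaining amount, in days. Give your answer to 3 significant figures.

187

The rate is λ = 1/187 = 0.00534759 per day.
By memorylessness, the remaining amount past any threshold is again Exp(λ) with mean 1/λ = 187 days.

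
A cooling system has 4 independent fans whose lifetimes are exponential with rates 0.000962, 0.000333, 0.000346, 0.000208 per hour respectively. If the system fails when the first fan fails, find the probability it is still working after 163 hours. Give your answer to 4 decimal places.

The time to first failure is exponential with rate Σλ = 0.000962 + 0.000333 + 0.000346 + 0.000208 = 0.001849.
P(min > 163) = e^(−0.001849·163) = e^(−0.30139) ≈ 0.7398.

0.7398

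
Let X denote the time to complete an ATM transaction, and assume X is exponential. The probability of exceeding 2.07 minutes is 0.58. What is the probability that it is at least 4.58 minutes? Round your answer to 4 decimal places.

0.2996

e^(−λ·2.07) = 0.58 ⇒ λ = −ln(0.58)/2.07 = 0.263153.
P(X > 4.58) = e^(−0.263153·4.58) = e^(−1.2052) ≈ 0.2996.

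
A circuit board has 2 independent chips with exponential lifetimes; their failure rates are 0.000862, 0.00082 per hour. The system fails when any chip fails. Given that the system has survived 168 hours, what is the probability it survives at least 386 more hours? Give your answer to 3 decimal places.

Time to first failure ~ Exp(Σλ) with Σλ = 0.001682.
By memorylessness, P(T > 168+386 | T > 168) = P(T > 386) = e^(−0.001682·386) ≈ 0.522.

0.522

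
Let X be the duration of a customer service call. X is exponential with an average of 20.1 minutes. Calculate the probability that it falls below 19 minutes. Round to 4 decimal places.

0.6114

The rate is λ = 1/20.1 = 0.0497512 per minute.
P(X ≤ 19) = 1 − e^(−λ·19) = 1 − e^(−0.94527) ≈ 0.6114.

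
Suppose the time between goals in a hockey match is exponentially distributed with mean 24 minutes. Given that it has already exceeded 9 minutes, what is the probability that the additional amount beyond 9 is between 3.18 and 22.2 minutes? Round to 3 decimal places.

The rate is λ = 1/24 = 0.0416667 per minute.
Memoryless: the residual past 9 is again Exp(λ).
P(3.18 < residual < 22.2) = e^(−λ·3.18) − e^(−λ·22.2) = 0.87590 − 0.39653 ≈ 0.479.

0.479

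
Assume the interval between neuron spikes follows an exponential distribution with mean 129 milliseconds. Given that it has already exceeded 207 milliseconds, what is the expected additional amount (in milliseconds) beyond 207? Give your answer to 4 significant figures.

129.0

The rate is λ = 1/129 = 0.00775194 per millisecond.
By memorylessness, the remaining amount past any threshold is again Exp(λ) with mean 1/λ = 129 milliseconds.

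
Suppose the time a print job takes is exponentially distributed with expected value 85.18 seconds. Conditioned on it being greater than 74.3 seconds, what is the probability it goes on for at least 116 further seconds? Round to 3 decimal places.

0.256

The rate is λ = 1/85.18 = 0.0117398 per second.
P(X > s+t | X > s) = e^(−λ(s+t))/e^(−λs) = e^(−λt), independent of s = 74.3.
P(X > 116) = e^(−1.3618) ≈ 0.256.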